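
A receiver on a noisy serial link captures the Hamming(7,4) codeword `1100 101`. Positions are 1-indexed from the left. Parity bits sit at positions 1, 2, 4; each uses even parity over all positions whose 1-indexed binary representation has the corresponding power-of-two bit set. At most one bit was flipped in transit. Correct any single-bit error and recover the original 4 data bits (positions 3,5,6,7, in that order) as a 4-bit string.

s1: b1⊕b3⊕b5⊕b7 = 1⊕0⊕1⊕1 = 1
s2: b2⊕b3⊕b6⊕b7 = 1⊕0⊕0⊕1 = 0
s4: b4⊕b5⊕b6⊕b7 = 0⊕1⊕0⊕1 = 0
Syndrome (s4...s1) = 001 → position 1.
Flip bit 1: corrected codeword = 0100101
Data bits at positions 3,5,6,7: 0101

0101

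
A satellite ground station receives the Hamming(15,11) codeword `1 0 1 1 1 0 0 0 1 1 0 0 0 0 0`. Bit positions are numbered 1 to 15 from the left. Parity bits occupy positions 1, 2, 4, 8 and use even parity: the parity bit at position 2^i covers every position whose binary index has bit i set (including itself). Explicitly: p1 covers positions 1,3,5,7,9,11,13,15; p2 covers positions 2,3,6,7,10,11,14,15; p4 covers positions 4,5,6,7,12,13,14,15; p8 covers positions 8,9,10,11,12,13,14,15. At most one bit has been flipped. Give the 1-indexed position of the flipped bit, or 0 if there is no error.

0

s1: b1⊕b3⊕b5⊕b7⊕b9⊕b11⊕b13⊕b15 = 1⊕1⊕1⊕0⊕1⊕0⊕0⊕0 = 0
s2: b2⊕b3⊕b6⊕b7⊕b10⊕b11⊕b14⊕b15 = 0⊕1⊕0⊕0⊕1⊕0⊕0⊕0 = 0
s4: b4⊕b5⊕b6⊕b7⊕b12⊕b13⊕b14⊕b15 = 1⊕1⊕0⊕0⊕0⊕0⊕0⊕0 = 0
s8: b8⊕b9⊕b10⊕b11⊕b12⊕b13⊕b14⊕b15 = 0⊕1⊕1⊕0⊕0⊕0⊕0⊕0 = 0
Syndrome (s8...s1) = 0000 → position 0 (no error).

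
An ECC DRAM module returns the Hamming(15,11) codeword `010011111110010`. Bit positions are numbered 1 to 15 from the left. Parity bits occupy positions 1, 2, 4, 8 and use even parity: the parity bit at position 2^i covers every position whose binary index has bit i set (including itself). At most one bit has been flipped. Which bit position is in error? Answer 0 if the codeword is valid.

8

s1: b1⊕b3⊕b5⊕b7⊕b9⊕b11⊕b13⊕b15 = 0⊕0⊕1⊕1⊕1⊕1⊕0⊕0 = 0
s2: b2⊕b3⊕b6⊕b7⊕b10⊕b11⊕b14⊕b15 = 1⊕0⊕1⊕1⊕1⊕1⊕1⊕0 = 0
s4: b4⊕b5⊕b6⊕b7⊕b12⊕b13⊕b14⊕b15 = 0⊕1⊕1⊕1⊕0⊕0⊕1⊕0 = 0
s8: b8⊕b9⊕b10⊕b11⊕b12⊕b13⊕b14⊕b15 = 1⊕1⊕1⊕1⊕0⊕0⊕1⊕0 = 1
Syndrome (s8...s1) = 1000 → position 8.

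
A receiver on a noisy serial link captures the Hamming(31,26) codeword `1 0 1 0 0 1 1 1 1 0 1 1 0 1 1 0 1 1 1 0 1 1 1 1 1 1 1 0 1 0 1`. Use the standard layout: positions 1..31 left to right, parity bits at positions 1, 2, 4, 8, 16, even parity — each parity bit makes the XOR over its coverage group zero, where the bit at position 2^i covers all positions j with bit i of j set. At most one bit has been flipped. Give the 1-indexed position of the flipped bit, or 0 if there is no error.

s1: b1⊕b3⊕b5⊕b7⊕b9⊕b11⊕b13⊕b15⊕b17⊕b19⊕b21⊕b23⊕b25⊕b27⊕b29⊕b31 = 1⊕1⊕0⊕1⊕1⊕1⊕0⊕1⊕1⊕1⊕1⊕1⊕1⊕1⊕1⊕1 = 0
s2: b2⊕b3⊕b6⊕b7⊕b10⊕b11⊕b14⊕b15⊕b18⊕b19⊕b22⊕b23⊕b26⊕b27⊕b30⊕b31 = 0⊕1⊕1⊕1⊕0⊕1⊕1⊕1⊕1⊕1⊕1⊕1⊕1⊕1⊕0⊕1 = 1
s4: b4⊕b5⊕b6⊕b7⊕b12⊕b13⊕b14⊕b15⊕b20⊕b21⊕b22⊕b23⊕b28⊕b29⊕b30⊕b31 = 0⊕0⊕1⊕1⊕1⊕0⊕1⊕1⊕0⊕1⊕1⊕1⊕0⊕1⊕0⊕1 = 0
s8: b8⊕b9⊕b10⊕b11⊕b12⊕b13⊕b14⊕b15⊕b24⊕b25⊕b26⊕b27⊕b28⊕b29⊕b30⊕b31 = 1⊕1⊕0⊕1⊕1⊕0⊕1⊕1⊕1⊕1⊕1⊕1⊕0⊕1⊕0⊕1 = 0
s16: b16⊕b17⊕b18⊕b19⊕b20⊕b21⊕b22⊕b23⊕b24⊕b25⊕b26⊕b27⊕b28⊕b29⊕b30⊕b31 = 0⊕1⊕1⊕1⊕0⊕1⊕1⊕1⊕1⊕1⊕1⊕1⊕0⊕1⊕0⊕1 = 0
Syndrome (s16...s1) = 00010 → position 2.

2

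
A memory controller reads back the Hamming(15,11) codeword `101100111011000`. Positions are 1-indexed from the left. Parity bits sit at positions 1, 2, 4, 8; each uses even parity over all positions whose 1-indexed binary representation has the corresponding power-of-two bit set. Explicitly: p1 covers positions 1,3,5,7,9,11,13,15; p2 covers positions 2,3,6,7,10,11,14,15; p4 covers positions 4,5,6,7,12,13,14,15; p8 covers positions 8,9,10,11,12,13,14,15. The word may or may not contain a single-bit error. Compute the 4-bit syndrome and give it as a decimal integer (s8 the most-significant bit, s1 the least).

s1: b1⊕b3⊕b5⊕b7⊕b9⊕b11⊕b13⊕b15 = 1⊕1⊕0⊕1⊕1⊕1⊕0⊕0 = 1
s2: b2⊕b3⊕b6⊕b7⊕b10⊕b11⊕b14⊕b15 = 0⊕1⊕0⊕1⊕0⊕1⊕0⊕0 = 1
s4: b4⊕b5⊕b6⊕b7⊕b12⊕b13⊕b14⊕b15 = 1⊕0⊕0⊕1⊕1⊕0⊕0⊕0 = 1
s8: b8⊕b9⊕b10⊕b11⊕b12⊕b13⊕b14⊕b15 = 1⊕1⊕0⊕1⊕1⊕0⊕0⊕0 = 0
Syndrome (s8...s1) = 0111 → position 7.

7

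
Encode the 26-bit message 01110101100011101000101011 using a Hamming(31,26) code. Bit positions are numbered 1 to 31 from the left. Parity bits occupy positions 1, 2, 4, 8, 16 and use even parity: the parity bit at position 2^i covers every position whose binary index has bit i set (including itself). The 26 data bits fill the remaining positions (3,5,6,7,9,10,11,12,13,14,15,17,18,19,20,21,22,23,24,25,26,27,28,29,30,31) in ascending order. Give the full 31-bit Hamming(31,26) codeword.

1100111101011000011101000101011

Place data bits at non-power-of-two positions: b3=0, b5=1, b6=1, b7=1, b9=0, b10=1, b11=0, b12=1, b13=1, b14=0, b15=0, b17=0, b18=1, b19=1, b20=1, b21=0, b22=1, b23=0, b24=0, b25=0, b26=1, b27=0, b28=1, b29=0, b30=1, b31=1.
p1 = XOR of data positions {3,5,7,9,11,13,15,17,19,21,23,25,27,29,31} = 0⊕1⊕1⊕0⊕0⊕1⊕0⊕0⊕1⊕0⊕0⊕0⊕0⊕0⊕1 = 1
p2 = XOR of data positions {3,6,7,10,11,14,15,18,19,22,23,26,27,30,31} = 0⊕1⊕1⊕1⊕0⊕0⊕0⊕1⊕1⊕1⊕0⊕1⊕0⊕1⊕1 = 1
p4 = XOR of data positions {5,6,7,12,13,14,15,20,21,22,23,28,29,30,31} = 1⊕1⊕1⊕1⊕1⊕0⊕0⊕1⊕0⊕1⊕0⊕1⊕0⊕1⊕1 = 0
p8 = XOR of data positions {9,10,11,12,13,14,15,24,25,26,27,28,29,30,31} = 0⊕1⊕0⊕1⊕1⊕0⊕0⊕0⊕0⊕1⊕0⊕1⊕0⊕1⊕1 = 1
p16 = XOR of data positions {17,18,19,20,21,22,23,24,25,26,27,28,29,30,31} = 0⊕1⊕1⊕1⊕0⊕1⊕0⊕0⊕0⊕1⊕0⊕1⊕0⊕1⊕1 = 0
Codeword b1..b31 = 1100111101011000011101000101011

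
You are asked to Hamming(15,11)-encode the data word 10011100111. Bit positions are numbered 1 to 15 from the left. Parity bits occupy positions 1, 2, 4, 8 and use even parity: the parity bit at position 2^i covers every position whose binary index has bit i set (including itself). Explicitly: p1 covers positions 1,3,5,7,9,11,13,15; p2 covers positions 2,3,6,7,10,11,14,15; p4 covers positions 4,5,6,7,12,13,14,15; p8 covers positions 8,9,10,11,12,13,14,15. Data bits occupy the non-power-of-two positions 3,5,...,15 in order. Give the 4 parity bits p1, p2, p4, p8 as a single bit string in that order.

1101

Place data bits at non-power-of-two positions: b3=1, b5=0, b6=0, b7=1, b9=1, b10=1, b11=0, b12=0, b13=1, b14=1, b15=1.
p1 = XOR of data positions {3,5,7,9,11,13,15} = 1⊕0⊕1⊕1⊕0⊕1⊕1 = 1
p2 = XOR of data positions {3,6,7,10,11,14,15} = 1⊕0⊕1⊕1⊕0⊕1⊕1 = 1
p4 = XOR of data positions {5,6,7,12,13,14,15} = 0⊕0⊕1⊕0⊕1⊕1⊕1 = 0
p8 = XOR of data positions {9,10,11,12,13,14,15} = 1⊕1⊕0⊕0⊕1⊕1⊕1 = 1
Parity bits p1,p2,p4,p8 = 1101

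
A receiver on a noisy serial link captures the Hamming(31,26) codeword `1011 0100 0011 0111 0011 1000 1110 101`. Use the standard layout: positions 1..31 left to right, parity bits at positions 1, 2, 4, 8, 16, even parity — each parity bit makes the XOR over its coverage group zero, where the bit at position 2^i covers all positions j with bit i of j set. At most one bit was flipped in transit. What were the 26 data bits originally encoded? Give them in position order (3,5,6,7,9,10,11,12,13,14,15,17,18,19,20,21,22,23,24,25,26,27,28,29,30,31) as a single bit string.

s1: b1⊕b3⊕b5⊕b7⊕b9⊕b11⊕b13⊕b15⊕b17⊕b19⊕b21⊕b23⊕b25⊕b27⊕b29⊕b31 = 1⊕1⊕0⊕0⊕0⊕1⊕0⊕1⊕0⊕1⊕1⊕0⊕1⊕1⊕1⊕1 = 0
s2: b2⊕b3⊕b6⊕b7⊕b10⊕b11⊕b14⊕b15⊕b18⊕b19⊕b22⊕b23⊕b26⊕b27⊕b30⊕b31 = 0⊕1⊕1⊕0⊕0⊕1⊕1⊕1⊕0⊕1⊕0⊕0⊕1⊕1⊕0⊕1 = 1
s4: b4⊕b5⊕b6⊕b7⊕b12⊕b13⊕b14⊕b15⊕b20⊕b21⊕b22⊕b23⊕b28⊕b29⊕b30⊕b31 = 1⊕0⊕1⊕0⊕1⊕0⊕1⊕1⊕1⊕1⊕0⊕0⊕0⊕1⊕0⊕1 = 1
s8: b8⊕b9⊕b10⊕b11⊕b12⊕b13⊕b14⊕b15⊕b24⊕b25⊕b26⊕b27⊕b28⊕b29⊕b30⊕b31 = 0⊕0⊕0⊕1⊕1⊕0⊕1⊕1⊕0⊕1⊕1⊕1⊕0⊕1⊕0⊕1 = 1
s16: b16⊕b17⊕b18⊕b19⊕b20⊕b21⊕b22⊕b23⊕b24⊕b25⊕b26⊕b27⊕b28⊕b29⊕b30⊕b31 = 1⊕0⊕0⊕1⊕1⊕1⊕0⊕0⊕0⊕1⊕1⊕1⊕0⊕1⊕0⊕1 = 1
Syndrome (s16...s1) = 11110 → position 30.
Flip bit 30: corrected codeword = 1011010000110111001110001110111
Data bits at positions 3,5,6,7,9,10,11,12,13,14,15,17,18,19,20,21,22,23,24,25,26,27,28,29,30,31: 10100011011001110001110111

10100011011001110001110111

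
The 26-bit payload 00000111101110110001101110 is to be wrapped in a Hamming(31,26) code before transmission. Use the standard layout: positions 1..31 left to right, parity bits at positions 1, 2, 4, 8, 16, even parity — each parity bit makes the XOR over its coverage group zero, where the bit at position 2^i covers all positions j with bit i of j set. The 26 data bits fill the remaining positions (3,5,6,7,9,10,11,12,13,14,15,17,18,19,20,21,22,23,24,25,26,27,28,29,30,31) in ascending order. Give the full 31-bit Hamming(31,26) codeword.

1000000001111011110110001101110

Place data bits at non-power-of-two positions: b3=0, b5=0, b6=0, b7=0, b9=0, b10=1, b11=1, b12=1, b13=1, b14=0, b15=1, b17=1, b18=1, b19=0, b20=1, b21=1, b22=0, b23=0, b24=0, b25=1, b26=1, b27=0, b28=1, b29=1, b30=1, b31=0.
p1 = XOR of data positions {3,5,7,9,11,13,15,17,19,21,23,25,27,29,31} = 0⊕0⊕0⊕0⊕1⊕1⊕1⊕1⊕0⊕1⊕0⊕1⊕0⊕1⊕0 = 1
p2 = XOR of data positions {3,6,7,10,11,14,15,18,19,22,23,26,27,30,31} = 0⊕0⊕0⊕1⊕1⊕0⊕1⊕1⊕0⊕0⊕0⊕1⊕0⊕1⊕0 = 0
p4 = XOR of data positions {5,6,7,12,13,14,15,20,21,22,23,28,29,30,31} = 0⊕0⊕0⊕1⊕1⊕0⊕1⊕1⊕1⊕0⊕0⊕1⊕1⊕1⊕0 = 0
p8 = XOR of data positions {9,10,11,12,13,14,15,24,25,26,27,28,29,30,31} = 0⊕1⊕1⊕1⊕1⊕0⊕1⊕0⊕1⊕1⊕0⊕1⊕1⊕1⊕0 = 0
p16 = XOR of data positions {17,18,19,20,21,22,23,24,25,26,27,28,29,30,31} = 1⊕1⊕0⊕1⊕1⊕0⊕0⊕0⊕1⊕1⊕0⊕1⊕1⊕1⊕0 = 1
Codeword b1..b31 = 1000000001111011110110001101110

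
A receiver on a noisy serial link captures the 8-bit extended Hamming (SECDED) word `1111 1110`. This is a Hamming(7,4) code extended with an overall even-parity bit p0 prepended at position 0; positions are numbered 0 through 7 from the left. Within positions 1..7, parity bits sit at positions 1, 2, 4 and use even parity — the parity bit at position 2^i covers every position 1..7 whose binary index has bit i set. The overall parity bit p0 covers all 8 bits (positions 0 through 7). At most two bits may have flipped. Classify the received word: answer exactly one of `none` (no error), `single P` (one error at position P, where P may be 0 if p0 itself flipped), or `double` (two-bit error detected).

s1: b1⊕b3⊕b5⊕b7 = 1⊕1⊕1⊕0 = 1
s2: b2⊕b3⊕b6⊕b7 = 1⊕1⊕1⊕0 = 1
s4: b4⊕b5⊕b6⊕b7 = 1⊕1⊕1⊕0 = 1
Syndrome (s4...s1) = 111 → position 7.
Overall parity (XOR of all 8 bits, including p0): 1⊕1⊕1⊕1⊕1⊕1⊕1⊕0 = 1
Overall=1, syndrome position=7 → single-bit error at position 7.

single 7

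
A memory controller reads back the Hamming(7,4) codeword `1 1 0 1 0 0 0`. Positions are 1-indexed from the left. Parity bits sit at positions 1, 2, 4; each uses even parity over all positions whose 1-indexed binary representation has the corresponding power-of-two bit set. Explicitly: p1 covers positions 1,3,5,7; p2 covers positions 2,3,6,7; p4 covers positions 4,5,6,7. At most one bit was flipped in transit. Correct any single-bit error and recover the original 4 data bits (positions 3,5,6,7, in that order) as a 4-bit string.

0001

s1: b1⊕b3⊕b5⊕b7 = 1⊕0⊕0⊕0 = 1
s2: b2⊕b3⊕b6⊕b7 = 1⊕0⊕0⊕0 = 1
s4: b4⊕b5⊕b6⊕b7 = 1⊕0⊕0⊕0 = 1
Syndrome (s4...s1) = 111 → position 7.
Flip bit 7: corrected codeword = 1101001
Data bits at positions 3,5,6,7: 0001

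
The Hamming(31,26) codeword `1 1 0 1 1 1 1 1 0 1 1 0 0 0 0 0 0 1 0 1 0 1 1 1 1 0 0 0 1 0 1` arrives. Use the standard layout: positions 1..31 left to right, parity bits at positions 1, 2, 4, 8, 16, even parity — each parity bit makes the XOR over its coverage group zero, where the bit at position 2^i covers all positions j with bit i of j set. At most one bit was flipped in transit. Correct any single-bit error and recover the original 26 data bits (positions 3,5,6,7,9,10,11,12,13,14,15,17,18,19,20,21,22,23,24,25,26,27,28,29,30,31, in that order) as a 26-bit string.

s1: b1⊕b3⊕b5⊕b7⊕b9⊕b11⊕b13⊕b15⊕b17⊕b19⊕b21⊕b23⊕b25⊕b27⊕b29⊕b31 = 1⊕0⊕1⊕1⊕0⊕1⊕0⊕0⊕0⊕0⊕0⊕1⊕1⊕0⊕1⊕1 = 0
s2: b2⊕b3⊕b6⊕b7⊕b10⊕b11⊕b14⊕b15⊕b18⊕b19⊕b22⊕b23⊕b26⊕b27⊕b30⊕b31 = 1⊕0⊕1⊕1⊕1⊕1⊕0⊕0⊕1⊕0⊕1⊕1⊕0⊕0⊕0⊕1 = 1
s4: b4⊕b5⊕b6⊕b7⊕b12⊕b13⊕b14⊕b15⊕b20⊕b21⊕b22⊕b23⊕b28⊕b29⊕b30⊕b31 = 1⊕1⊕1⊕1⊕0⊕0⊕0⊕0⊕1⊕0⊕1⊕1⊕0⊕1⊕0⊕1 = 1
s8: b8⊕b9⊕b10⊕b11⊕b12⊕b13⊕b14⊕b15⊕b24⊕b25⊕b26⊕b27⊕b28⊕b29⊕b30⊕b31 = 1⊕0⊕1⊕1⊕0⊕0⊕0⊕0⊕1⊕1⊕0⊕0⊕0⊕1⊕0⊕1 = 1
s16: b16⊕b17⊕b18⊕b19⊕b20⊕b21⊕b22⊕b23⊕b24⊕b25⊕b26⊕b27⊕b28⊕b29⊕b30⊕b31 = 0⊕0⊕1⊕0⊕1⊕0⊕1⊕1⊕1⊕1⊕0⊕0⊕0⊕1⊕0⊕1 = 0
Syndrome (s16...s1) = 01110 → position 14.
Flip bit 14: corrected codeword = 1101111101100100010101111000101
Data bits at positions 3,5,6,7,9,10,11,12,13,14,15,17,18,19,20,21,22,23,24,25,26,27,28,29,30,31: 01110110010010101111000101

01110110010010101111000101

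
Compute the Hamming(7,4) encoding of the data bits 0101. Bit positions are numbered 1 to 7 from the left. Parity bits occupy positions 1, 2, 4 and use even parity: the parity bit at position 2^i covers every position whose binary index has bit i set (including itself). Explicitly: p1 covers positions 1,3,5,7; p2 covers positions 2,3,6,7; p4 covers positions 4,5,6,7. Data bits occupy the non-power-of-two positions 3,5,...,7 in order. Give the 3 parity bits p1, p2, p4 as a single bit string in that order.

Place data bits at non-power-of-two positions: b3=0, b5=1, b6=0, b7=1.
p1 = XOR of data positions {3,5,7} = 0⊕1⊕1 = 0
p2 = XOR of data positions {3,6,7} = 0⊕0⊕1 = 1
p4 = XOR of data positions {5,6,7} = 1⊕0⊕1 = 0
Parity bits p1,p2,p4 = 010

010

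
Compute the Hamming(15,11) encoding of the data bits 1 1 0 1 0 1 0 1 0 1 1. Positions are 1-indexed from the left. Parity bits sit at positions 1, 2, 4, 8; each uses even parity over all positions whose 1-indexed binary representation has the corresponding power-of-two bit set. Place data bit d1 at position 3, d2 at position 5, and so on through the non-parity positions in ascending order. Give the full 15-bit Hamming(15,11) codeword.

Place data bits at non-power-of-two positions: b3=1, b5=1, b6=0, b7=1, b9=0, b10=1, b11=0, b12=1, b13=0, b14=1, b15=1.
p1 = XOR of data positions {3,5,7,9,11,13,15} = 1⊕1⊕1⊕0⊕0⊕0⊕1 = 0
p2 = XOR of data positions {3,6,7,10,11,14,15} = 1⊕0⊕1⊕1⊕0⊕1⊕1 = 1
p4 = XOR of data positions {5,6,7,12,13,14,15} = 1⊕0⊕1⊕1⊕0⊕1⊕1 = 1
p8 = XOR of data positions {9,10,11,12,13,14,15} = 0⊕1⊕0⊕1⊕0⊕1⊕1 = 0
Codeword b1..b15 = 011110100101011

011110100101011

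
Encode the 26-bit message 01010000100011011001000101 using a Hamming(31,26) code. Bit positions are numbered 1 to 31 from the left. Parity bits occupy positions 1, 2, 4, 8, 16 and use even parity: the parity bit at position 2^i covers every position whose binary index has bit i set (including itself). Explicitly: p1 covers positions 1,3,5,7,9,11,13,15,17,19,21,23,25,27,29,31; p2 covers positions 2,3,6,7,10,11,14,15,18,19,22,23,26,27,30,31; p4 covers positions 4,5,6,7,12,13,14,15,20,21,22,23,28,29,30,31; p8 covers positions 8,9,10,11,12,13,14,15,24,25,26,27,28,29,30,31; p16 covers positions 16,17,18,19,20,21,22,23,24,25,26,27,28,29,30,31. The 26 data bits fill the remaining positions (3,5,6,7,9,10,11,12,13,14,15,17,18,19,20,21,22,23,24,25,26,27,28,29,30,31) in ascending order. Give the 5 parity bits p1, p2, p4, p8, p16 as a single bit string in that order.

Place data bits at non-power-of-two positions: b3=0, b5=1, b6=0, b7=1, b9=0, b10=0, b11=0, b12=0, b13=1, b14=0, b15=0, b17=0, b18=1, b19=1, b20=0, b21=1, b22=1, b23=0, b24=0, b25=1, b26=0, b27=0, b28=0, b29=1, b30=0, b31=1.
p1 = XOR of data positions {3,5,7,9,11,13,15,17,19,21,23,25,27,29,31} = 0⊕1⊕1⊕0⊕0⊕1⊕0⊕0⊕1⊕1⊕0⊕1⊕0⊕1⊕1 = 0
p2 = XOR of data positions {3,6,7,10,11,14,15,18,19,22,23,26,27,30,31} = 0⊕0⊕1⊕0⊕0⊕0⊕0⊕1⊕1⊕1⊕0⊕0⊕0⊕0⊕1 = 1
p4 = XOR of data positions {5,6,7,12,13,14,15,20,21,22,23,28,29,30,31} = 1⊕0⊕1⊕0⊕1⊕0⊕0⊕0⊕1⊕1⊕0⊕0⊕1⊕0⊕1 = 1
p8 = XOR of data positions {9,10,11,12,13,14,15,24,25,26,27,28,29,30,31} = 0⊕0⊕0⊕0⊕1⊕0⊕0⊕0⊕1⊕0⊕0⊕0⊕1⊕0⊕1 = 0
p16 = XOR of data positions {17,18,19,20,21,22,23,24,25,26,27,28,29,30,31} = 0⊕1⊕1⊕0⊕1⊕1⊕0⊕0⊕1⊕0⊕0⊕0⊕1⊕0⊕1 = 1
Parity bits p1,p2,p4,p8,p16 = 01101

01101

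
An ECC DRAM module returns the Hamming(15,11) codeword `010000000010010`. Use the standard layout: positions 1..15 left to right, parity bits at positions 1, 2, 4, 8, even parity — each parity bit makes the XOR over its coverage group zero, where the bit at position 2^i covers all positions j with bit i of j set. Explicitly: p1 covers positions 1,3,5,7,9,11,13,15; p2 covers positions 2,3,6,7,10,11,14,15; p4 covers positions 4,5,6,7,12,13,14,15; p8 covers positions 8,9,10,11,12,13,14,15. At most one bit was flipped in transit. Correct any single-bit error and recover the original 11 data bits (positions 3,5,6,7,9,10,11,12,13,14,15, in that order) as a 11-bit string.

00010010010

s1: b1⊕b3⊕b5⊕b7⊕b9⊕b11⊕b13⊕b15 = 0⊕0⊕0⊕0⊕0⊕1⊕0⊕0 = 1
s2: b2⊕b3⊕b6⊕b7⊕b10⊕b11⊕b14⊕b15 = 1⊕0⊕0⊕0⊕0⊕1⊕1⊕0 = 1
s4: b4⊕b5⊕b6⊕b7⊕b12⊕b13⊕b14⊕b15 = 0⊕0⊕0⊕0⊕0⊕0⊕1⊕0 = 1
s8: b8⊕b9⊕b10⊕b11⊕b12⊕b13⊕b14⊕b15 = 0⊕0⊕0⊕1⊕0⊕0⊕1⊕0 = 0
Syndrome (s8...s1) = 0111 → position 7.
Flip bit 7: corrected codeword = 010000100010010
Data bits at positions 3,5,6,7,9,10,11,12,13,14,15: 00010010010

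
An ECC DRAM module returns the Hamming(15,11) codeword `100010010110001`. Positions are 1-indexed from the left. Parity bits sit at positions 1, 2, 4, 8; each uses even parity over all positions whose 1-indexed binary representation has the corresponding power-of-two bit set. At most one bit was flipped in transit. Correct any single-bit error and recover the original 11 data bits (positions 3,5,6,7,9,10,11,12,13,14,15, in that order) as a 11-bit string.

s1: b1⊕b3⊕b5⊕b7⊕b9⊕b11⊕b13⊕b15 = 1⊕0⊕1⊕0⊕0⊕1⊕0⊕1 = 0
s2: b2⊕b3⊕b6⊕b7⊕b10⊕b11⊕b14⊕b15 = 0⊕0⊕0⊕0⊕1⊕1⊕0⊕1 = 1
s4: b4⊕b5⊕b6⊕b7⊕b12⊕b13⊕b14⊕b15 = 0⊕1⊕0⊕0⊕0⊕0⊕0⊕1 = 0
s8: b8⊕b9⊕b10⊕b11⊕b12⊕b13⊕b14⊕b15 = 1⊕0⊕1⊕1⊕0⊕0⊕0⊕1 = 0
Syndrome (s8...s1) = 0010 → position 2.
Flip bit 2: corrected codeword = 110010010110001
Data bits at positions 3,5,6,7,9,10,11,12,13,14,15: 01000110001

01000110001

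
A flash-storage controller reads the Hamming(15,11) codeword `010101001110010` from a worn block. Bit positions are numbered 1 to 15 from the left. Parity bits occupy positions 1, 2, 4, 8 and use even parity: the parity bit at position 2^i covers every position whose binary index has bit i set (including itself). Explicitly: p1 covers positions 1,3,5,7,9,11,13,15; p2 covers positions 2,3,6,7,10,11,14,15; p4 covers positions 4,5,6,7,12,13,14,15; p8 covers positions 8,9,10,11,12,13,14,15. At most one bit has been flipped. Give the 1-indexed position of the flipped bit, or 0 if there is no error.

s1: b1⊕b3⊕b5⊕b7⊕b9⊕b11⊕b13⊕b15 = 0⊕0⊕0⊕0⊕1⊕1⊕0⊕0 = 0
s2: b2⊕b3⊕b6⊕b7⊕b10⊕b11⊕b14⊕b15 = 1⊕0⊕1⊕0⊕1⊕1⊕1⊕0 = 1
s4: b4⊕b5⊕b6⊕b7⊕b12⊕b13⊕b14⊕b15 = 1⊕0⊕1⊕0⊕0⊕0⊕1⊕0 = 1
s8: b8⊕b9⊕b10⊕b11⊕b12⊕b13⊕b14⊕b15 = 0⊕1⊕1⊕1⊕0⊕0⊕1⊕0 = 0
Syndrome (s8...s1) = 0110 → position 6.

6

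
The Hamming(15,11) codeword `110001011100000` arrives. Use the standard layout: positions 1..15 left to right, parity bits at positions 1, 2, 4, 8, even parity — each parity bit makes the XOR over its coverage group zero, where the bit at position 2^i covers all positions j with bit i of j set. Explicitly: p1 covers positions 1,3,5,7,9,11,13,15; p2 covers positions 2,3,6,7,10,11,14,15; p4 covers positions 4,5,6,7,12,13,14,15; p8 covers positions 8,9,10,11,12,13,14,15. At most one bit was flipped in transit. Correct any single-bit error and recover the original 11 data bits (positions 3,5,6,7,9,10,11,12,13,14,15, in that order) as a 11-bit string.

s1: b1⊕b3⊕b5⊕b7⊕b9⊕b11⊕b13⊕b15 = 1⊕0⊕0⊕0⊕1⊕0⊕0⊕0 = 0
s2: b2⊕b3⊕b6⊕b7⊕b10⊕b11⊕b14⊕b15 = 1⊕0⊕1⊕0⊕1⊕0⊕0⊕0 = 1
s4: b4⊕b5⊕b6⊕b7⊕b12⊕b13⊕b14⊕b15 = 0⊕0⊕1⊕0⊕0⊕0⊕0⊕0 = 1
s8: b8⊕b9⊕b10⊕b11⊕b12⊕b13⊕b14⊕b15 = 1⊕1⊕1⊕0⊕0⊕0⊕0⊕0 = 1
Syndrome (s8...s1) = 1110 → position 14.
Flip bit 14: corrected codeword = 110001011100010
Data bits at positions 3,5,6,7,9,10,11,12,13,14,15: 00101100010

00101100010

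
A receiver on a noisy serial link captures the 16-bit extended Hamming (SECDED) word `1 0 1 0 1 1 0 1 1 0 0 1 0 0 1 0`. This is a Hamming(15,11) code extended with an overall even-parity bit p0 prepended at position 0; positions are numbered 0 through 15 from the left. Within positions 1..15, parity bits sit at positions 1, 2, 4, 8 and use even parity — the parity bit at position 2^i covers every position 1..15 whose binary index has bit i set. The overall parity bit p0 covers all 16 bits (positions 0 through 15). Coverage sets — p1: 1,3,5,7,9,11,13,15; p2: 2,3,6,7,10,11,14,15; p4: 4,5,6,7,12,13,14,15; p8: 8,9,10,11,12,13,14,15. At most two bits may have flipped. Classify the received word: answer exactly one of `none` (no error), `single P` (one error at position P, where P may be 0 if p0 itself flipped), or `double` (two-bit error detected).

s1: b1⊕b3⊕b5⊕b7⊕b9⊕b11⊕b13⊕b15 = 0⊕0⊕1⊕1⊕0⊕1⊕0⊕0 = 1
s2: b2⊕b3⊕b6⊕b7⊕b10⊕b11⊕b14⊕b15 = 1⊕0⊕0⊕1⊕0⊕1⊕1⊕0 = 0
s4: b4⊕b5⊕b6⊕b7⊕b12⊕b13⊕b14⊕b15 = 1⊕1⊕0⊕1⊕0⊕0⊕1⊕0 = 0
s8: b8⊕b9⊕b10⊕b11⊕b12⊕b13⊕b14⊕b15 = 1⊕0⊕0⊕1⊕0⊕0⊕1⊕0 = 1
Syndrome (s8...s1) = 1001 → position 9.
Overall parity (XOR of all 16 bits, including p0): 1⊕0⊕1⊕0⊕1⊕1⊕0⊕1⊕1⊕0⊕0⊕1⊕0⊕0⊕1⊕0 = 0
Overall=0, syndrome position=9 → double-bit error detected (uncorrectable).

double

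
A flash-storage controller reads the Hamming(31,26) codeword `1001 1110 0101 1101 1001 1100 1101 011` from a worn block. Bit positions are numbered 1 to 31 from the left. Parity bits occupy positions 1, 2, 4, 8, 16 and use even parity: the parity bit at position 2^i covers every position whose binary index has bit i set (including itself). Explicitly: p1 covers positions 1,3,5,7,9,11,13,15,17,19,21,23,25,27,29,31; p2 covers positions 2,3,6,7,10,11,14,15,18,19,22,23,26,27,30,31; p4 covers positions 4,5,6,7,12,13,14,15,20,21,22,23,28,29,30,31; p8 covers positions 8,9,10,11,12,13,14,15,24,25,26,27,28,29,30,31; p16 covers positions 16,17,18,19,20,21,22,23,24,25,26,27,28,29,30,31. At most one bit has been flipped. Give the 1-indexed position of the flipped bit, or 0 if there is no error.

12

s1: b1⊕b3⊕b5⊕b7⊕b9⊕b11⊕b13⊕b15⊕b17⊕b19⊕b21⊕b23⊕b25⊕b27⊕b29⊕b31 = 1⊕0⊕1⊕1⊕0⊕0⊕1⊕0⊕1⊕0⊕1⊕0⊕1⊕0⊕0⊕1 = 0
s2: b2⊕b3⊕b6⊕b7⊕b10⊕b11⊕b14⊕b15⊕b18⊕b19⊕b22⊕b23⊕b26⊕b27⊕b30⊕b31 = 0⊕0⊕1⊕1⊕1⊕0⊕1⊕0⊕0⊕0⊕1⊕0⊕1⊕0⊕1⊕1 = 0
s4: b4⊕b5⊕b6⊕b7⊕b12⊕b13⊕b14⊕b15⊕b20⊕b21⊕b22⊕b23⊕b28⊕b29⊕b30⊕b31 = 1⊕1⊕1⊕1⊕1⊕1⊕1⊕0⊕1⊕1⊕1⊕0⊕1⊕0⊕1⊕1 = 1
s8: b8⊕b9⊕b10⊕b11⊕b12⊕b13⊕b14⊕b15⊕b24⊕b25⊕b26⊕b27⊕b28⊕b29⊕b30⊕b31 = 0⊕0⊕1⊕0⊕1⊕1⊕1⊕0⊕0⊕1⊕1⊕0⊕1⊕0⊕1⊕1 = 1
s16: b16⊕b17⊕b18⊕b19⊕b20⊕b21⊕b22⊕b23⊕b24⊕b25⊕b26⊕b27⊕b28⊕b29⊕b30⊕b31 = 1⊕1⊕0⊕0⊕1⊕1⊕1⊕0⊕0⊕1⊕1⊕0⊕1⊕0⊕1⊕1 = 0
Syndrome (s16...s1) = 01100 → position 12.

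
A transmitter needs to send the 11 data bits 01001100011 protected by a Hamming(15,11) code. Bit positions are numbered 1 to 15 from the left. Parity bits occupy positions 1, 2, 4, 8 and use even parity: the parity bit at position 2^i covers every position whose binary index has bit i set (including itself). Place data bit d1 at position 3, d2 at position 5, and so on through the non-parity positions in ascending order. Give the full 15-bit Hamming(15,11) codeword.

Place data bits at non-power-of-two positions: b3=0, b5=1, b6=0, b7=0, b9=1, b10=1, b11=0, b12=0, b13=0, b14=1, b15=1.
p1 = XOR of data positions {3,5,7,9,11,13,15} = 0⊕1⊕0⊕1⊕0⊕0⊕1 = 1
p2 = XOR of data positions {3,6,7,10,11,14,15} = 0⊕0⊕0⊕1⊕0⊕1⊕1 = 1
p4 = XOR of data positions {5,6,7,12,13,14,15} = 1⊕0⊕0⊕0⊕0⊕1⊕1 = 1
p8 = XOR of data positions {9,10,11,12,13,14,15} = 1⊕1⊕0⊕0⊕0⊕1⊕1 = 0
Codeword b1..b15 = 110110001100011

110110001100011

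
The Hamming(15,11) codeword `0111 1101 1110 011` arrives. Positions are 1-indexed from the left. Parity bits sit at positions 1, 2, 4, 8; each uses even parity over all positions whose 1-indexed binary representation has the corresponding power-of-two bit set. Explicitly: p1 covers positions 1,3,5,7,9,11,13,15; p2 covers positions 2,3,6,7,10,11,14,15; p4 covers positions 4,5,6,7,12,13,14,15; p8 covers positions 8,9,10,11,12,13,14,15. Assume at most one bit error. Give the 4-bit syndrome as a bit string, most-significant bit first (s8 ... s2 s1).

s1: b1⊕b3⊕b5⊕b7⊕b9⊕b11⊕b13⊕b15 = 0⊕1⊕1⊕0⊕1⊕1⊕0⊕1 = 1
s2: b2⊕b3⊕b6⊕b7⊕b10⊕b11⊕b14⊕b15 = 1⊕1⊕1⊕0⊕1⊕1⊕1⊕1 = 1
s4: b4⊕b5⊕b6⊕b7⊕b12⊕b13⊕b14⊕b15 = 1⊕1⊕1⊕0⊕0⊕0⊕1⊕1 = 1
s8: b8⊕b9⊕b10⊕b11⊕b12⊕b13⊕b14⊕b15 = 1⊕1⊕1⊕1⊕0⊕0⊕1⊕1 = 0
Syndrome (s8...s1) = 0111 → position 7.

0111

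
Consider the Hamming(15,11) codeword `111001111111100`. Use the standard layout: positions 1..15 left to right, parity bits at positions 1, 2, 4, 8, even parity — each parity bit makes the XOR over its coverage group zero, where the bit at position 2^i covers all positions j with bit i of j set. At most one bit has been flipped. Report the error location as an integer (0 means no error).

s1: b1⊕b3⊕b5⊕b7⊕b9⊕b11⊕b13⊕b15 = 1⊕1⊕0⊕1⊕1⊕1⊕1⊕0 = 0
s2: b2⊕b3⊕b6⊕b7⊕b10⊕b11⊕b14⊕b15 = 1⊕1⊕1⊕1⊕1⊕1⊕0⊕0 = 0
s4: b4⊕b5⊕b6⊕b7⊕b12⊕b13⊕b14⊕b15 = 0⊕0⊕1⊕1⊕1⊕1⊕0⊕0 = 0
s8: b8⊕b9⊕b10⊕b11⊕b12⊕b13⊕b14⊕b15 = 1⊕1⊕1⊕1⊕1⊕1⊕0⊕0 = 0
Syndrome (s8...s1) = 0000 → position 0 (no error).

0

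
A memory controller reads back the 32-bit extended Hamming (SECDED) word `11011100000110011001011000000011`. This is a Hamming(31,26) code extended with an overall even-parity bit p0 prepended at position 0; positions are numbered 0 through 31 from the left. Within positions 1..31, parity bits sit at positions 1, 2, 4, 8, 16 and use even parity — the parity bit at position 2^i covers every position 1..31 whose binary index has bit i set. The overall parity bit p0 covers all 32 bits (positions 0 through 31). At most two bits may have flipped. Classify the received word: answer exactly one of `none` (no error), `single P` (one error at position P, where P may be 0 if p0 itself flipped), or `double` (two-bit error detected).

double

s1: b1⊕b3⊕b5⊕b7⊕b9⊕b11⊕b13⊕b15⊕b17⊕b19⊕b21⊕b23⊕b25⊕b27⊕b29⊕b31 = 1⊕1⊕1⊕0⊕0⊕1⊕0⊕1⊕0⊕1⊕1⊕0⊕0⊕0⊕0⊕1 = 0
s2: b2⊕b3⊕b6⊕b7⊕b10⊕b11⊕b14⊕b15⊕b18⊕b19⊕b22⊕b23⊕b26⊕b27⊕b30⊕b31 = 0⊕1⊕0⊕0⊕0⊕1⊕0⊕1⊕0⊕1⊕1⊕0⊕0⊕0⊕1⊕1 = 1
s4: b4⊕b5⊕b6⊕b7⊕b12⊕b13⊕b14⊕b15⊕b20⊕b21⊕b22⊕b23⊕b28⊕b29⊕b30⊕b31 = 1⊕1⊕0⊕0⊕1⊕0⊕0⊕1⊕0⊕1⊕1⊕0⊕0⊕0⊕1⊕1 = 0
s8: b8⊕b9⊕b10⊕b11⊕b12⊕b13⊕b14⊕b15⊕b24⊕b25⊕b26⊕b27⊕b28⊕b29⊕b30⊕b31 = 0⊕0⊕0⊕1⊕1⊕0⊕0⊕1⊕0⊕0⊕0⊕0⊕0⊕0⊕1⊕1 = 1
s16: b16⊕b17⊕b18⊕b19⊕b20⊕b21⊕b22⊕b23⊕b24⊕b25⊕b26⊕b27⊕b28⊕b29⊕b30⊕b31 = 1⊕0⊕0⊕1⊕0⊕1⊕1⊕0⊕0⊕0⊕0⊕0⊕0⊕0⊕1⊕1 = 0
Syndrome (s16...s1) = 01010 → position 10.
Overall parity (XOR of all 32 bits, including p0): 1⊕1⊕0⊕1⊕1⊕1⊕0⊕0⊕0⊕0⊕0⊕1⊕1⊕0⊕0⊕1⊕1⊕0⊕0⊕1⊕0⊕1⊕1⊕0⊕0⊕0⊕0⊕0⊕0⊕0⊕1⊕1 = 0
Overall=0, syndrome position=10 → double-bit error detected (uncorrectable).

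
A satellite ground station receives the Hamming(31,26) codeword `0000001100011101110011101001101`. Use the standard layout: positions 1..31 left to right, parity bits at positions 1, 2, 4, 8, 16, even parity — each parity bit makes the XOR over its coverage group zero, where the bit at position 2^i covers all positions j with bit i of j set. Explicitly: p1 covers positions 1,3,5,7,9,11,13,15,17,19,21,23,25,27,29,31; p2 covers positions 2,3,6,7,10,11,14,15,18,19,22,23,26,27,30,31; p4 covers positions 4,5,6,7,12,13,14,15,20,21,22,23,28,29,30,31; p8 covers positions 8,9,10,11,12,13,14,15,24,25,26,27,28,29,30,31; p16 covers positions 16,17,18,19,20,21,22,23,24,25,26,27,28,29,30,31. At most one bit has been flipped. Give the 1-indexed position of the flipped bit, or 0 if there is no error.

0

s1: b1⊕b3⊕b5⊕b7⊕b9⊕b11⊕b13⊕b15⊕b17⊕b19⊕b21⊕b23⊕b25⊕b27⊕b29⊕b31 = 0⊕0⊕0⊕1⊕0⊕0⊕1⊕0⊕1⊕0⊕1⊕1⊕1⊕0⊕1⊕1 = 0
s2: b2⊕b3⊕b6⊕b7⊕b10⊕b11⊕b14⊕b15⊕b18⊕b19⊕b22⊕b23⊕b26⊕b27⊕b30⊕b31 = 0⊕0⊕0⊕1⊕0⊕0⊕1⊕0⊕1⊕0⊕1⊕1⊕0⊕0⊕0⊕1 = 0
s4: b4⊕b5⊕b6⊕b7⊕b12⊕b13⊕b14⊕b15⊕b20⊕b21⊕b22⊕b23⊕b28⊕b29⊕b30⊕b31 = 0⊕0⊕0⊕1⊕1⊕1⊕1⊕0⊕0⊕1⊕1⊕1⊕1⊕1⊕0⊕1 = 0
s8: b8⊕b9⊕b10⊕b11⊕b12⊕b13⊕b14⊕b15⊕b24⊕b25⊕b26⊕b27⊕b28⊕b29⊕b30⊕b31 = 1⊕0⊕0⊕0⊕1⊕1⊕1⊕0⊕0⊕1⊕0⊕0⊕1⊕1⊕0⊕1 = 0
s16: b16⊕b17⊕b18⊕b19⊕b20⊕b21⊕b22⊕b23⊕b24⊕b25⊕b26⊕b27⊕b28⊕b29⊕b30⊕b31 = 1⊕1⊕1⊕0⊕0⊕1⊕1⊕1⊕0⊕1⊕0⊕0⊕1⊕1⊕0⊕1 = 0
Syndrome (s16...s1) = 00000 → position 0 (no error).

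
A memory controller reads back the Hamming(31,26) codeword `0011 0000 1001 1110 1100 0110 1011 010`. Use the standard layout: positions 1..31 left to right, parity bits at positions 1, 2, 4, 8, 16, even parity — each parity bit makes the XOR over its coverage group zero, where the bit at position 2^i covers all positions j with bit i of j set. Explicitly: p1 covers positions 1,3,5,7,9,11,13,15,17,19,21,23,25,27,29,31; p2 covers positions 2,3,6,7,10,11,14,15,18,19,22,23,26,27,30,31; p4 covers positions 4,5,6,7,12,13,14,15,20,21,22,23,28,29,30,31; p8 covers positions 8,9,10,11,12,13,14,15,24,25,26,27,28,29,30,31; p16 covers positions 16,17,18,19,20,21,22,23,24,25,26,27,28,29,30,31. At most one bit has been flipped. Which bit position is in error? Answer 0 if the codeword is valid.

12

s1: b1⊕b3⊕b5⊕b7⊕b9⊕b11⊕b13⊕b15⊕b17⊕b19⊕b21⊕b23⊕b25⊕b27⊕b29⊕b31 = 0⊕1⊕0⊕0⊕1⊕0⊕1⊕1⊕1⊕0⊕0⊕1⊕1⊕1⊕0⊕0 = 0
s2: b2⊕b3⊕b6⊕b7⊕b10⊕b11⊕b14⊕b15⊕b18⊕b19⊕b22⊕b23⊕b26⊕b27⊕b30⊕b31 = 0⊕1⊕0⊕0⊕0⊕0⊕1⊕1⊕1⊕0⊕1⊕1⊕0⊕1⊕1⊕0 = 0
s4: b4⊕b5⊕b6⊕b7⊕b12⊕b13⊕b14⊕b15⊕b20⊕b21⊕b22⊕b23⊕b28⊕b29⊕b30⊕b31 = 1⊕0⊕0⊕0⊕1⊕1⊕1⊕1⊕0⊕0⊕1⊕1⊕1⊕0⊕1⊕0 = 1
s8: b8⊕b9⊕b10⊕b11⊕b12⊕b13⊕b14⊕b15⊕b24⊕b25⊕b26⊕b27⊕b28⊕b29⊕b30⊕b31 = 0⊕1⊕0⊕0⊕1⊕1⊕1⊕1⊕0⊕1⊕0⊕1⊕1⊕0⊕1⊕0 = 1
s16: b16⊕b17⊕b18⊕b19⊕b20⊕b21⊕b22⊕b23⊕b24⊕b25⊕b26⊕b27⊕b28⊕b29⊕b30⊕b31 = 0⊕1⊕1⊕0⊕0⊕0⊕1⊕1⊕0⊕1⊕0⊕1⊕1⊕0⊕1⊕0 = 0
Syndrome (s16...s1) = 01100 → position 12.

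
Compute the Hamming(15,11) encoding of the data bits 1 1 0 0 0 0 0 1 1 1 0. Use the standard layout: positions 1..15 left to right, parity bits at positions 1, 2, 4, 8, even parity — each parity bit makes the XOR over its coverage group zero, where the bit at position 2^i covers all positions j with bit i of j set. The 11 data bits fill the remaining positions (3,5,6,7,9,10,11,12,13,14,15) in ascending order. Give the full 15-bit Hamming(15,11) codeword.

101010010001110

Place data bits at non-power-of-two positions: b3=1, b5=1, b6=0, b7=0, b9=0, b10=0, b11=0, b12=1, b13=1, b14=1, b15=0.
p1 = XOR of data positions {3,5,7,9,11,13,15} = 1⊕1⊕0⊕0⊕0⊕1⊕0 = 1
p2 = XOR of data positions {3,6,7,10,11,14,15} = 1⊕0⊕0⊕0⊕0⊕1⊕0 = 0
p4 = XOR of data positions {5,6,7,12,13,14,15} = 1⊕0⊕0⊕1⊕1⊕1⊕0 = 0
p8 = XOR of data positions {9,10,11,12,13,14,15} = 0⊕0⊕0⊕1⊕1⊕1⊕0 = 1
Codeword b1..b15 = 101010010001110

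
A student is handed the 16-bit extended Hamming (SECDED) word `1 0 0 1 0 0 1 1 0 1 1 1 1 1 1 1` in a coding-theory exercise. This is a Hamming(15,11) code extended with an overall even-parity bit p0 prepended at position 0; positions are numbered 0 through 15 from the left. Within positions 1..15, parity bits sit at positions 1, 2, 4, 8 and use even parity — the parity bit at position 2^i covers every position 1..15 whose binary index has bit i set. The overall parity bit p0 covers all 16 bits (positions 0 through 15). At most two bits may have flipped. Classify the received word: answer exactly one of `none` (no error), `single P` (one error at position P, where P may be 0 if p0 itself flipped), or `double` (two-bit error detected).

single 10

s1: b1⊕b3⊕b5⊕b7⊕b9⊕b11⊕b13⊕b15 = 0⊕1⊕0⊕1⊕1⊕1⊕1⊕1 = 0
s2: b2⊕b3⊕b6⊕b7⊕b10⊕b11⊕b14⊕b15 = 0⊕1⊕1⊕1⊕1⊕1⊕1⊕1 = 1
s4: b4⊕b5⊕b6⊕b7⊕b12⊕b13⊕b14⊕b15 = 0⊕0⊕1⊕1⊕1⊕1⊕1⊕1 = 0
s8: b8⊕b9⊕b10⊕b11⊕b12⊕b13⊕b14⊕b15 = 0⊕1⊕1⊕1⊕1⊕1⊕1⊕1 = 1
Syndrome (s8...s1) = 1010 → position 10.
Overall parity (XOR of all 16 bits, including p0): 1⊕0⊕0⊕1⊕0⊕0⊕1⊕1⊕0⊕1⊕1⊕1⊕1⊕1⊕1⊕1 = 1
Overall=1, syndrome position=10 → single-bit error at position 10.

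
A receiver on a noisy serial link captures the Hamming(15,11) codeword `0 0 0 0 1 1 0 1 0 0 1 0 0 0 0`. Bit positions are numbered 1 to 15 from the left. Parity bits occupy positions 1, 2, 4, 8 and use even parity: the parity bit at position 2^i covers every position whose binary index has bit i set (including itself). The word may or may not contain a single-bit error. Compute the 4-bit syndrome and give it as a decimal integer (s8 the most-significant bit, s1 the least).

0

s1: b1⊕b3⊕b5⊕b7⊕b9⊕b11⊕b13⊕b15 = 0⊕0⊕1⊕0⊕0⊕1⊕0⊕0 = 0
s2: b2⊕b3⊕b6⊕b7⊕b10⊕b11⊕b14⊕b15 = 0⊕0⊕1⊕0⊕0⊕1⊕0⊕0 = 0
s4: b4⊕b5⊕b6⊕b7⊕b12⊕b13⊕b14⊕b15 = 0⊕1⊕1⊕0⊕0⊕0⊕0⊕0 = 0
s8: b8⊕b9⊕b10⊕b11⊕b12⊕b13⊕b14⊕b15 = 1⊕0⊕0⊕1⊕0⊕0⊕0⊕0 = 0
Syndrome (s8...s1) = 0000 → position 0 (no error).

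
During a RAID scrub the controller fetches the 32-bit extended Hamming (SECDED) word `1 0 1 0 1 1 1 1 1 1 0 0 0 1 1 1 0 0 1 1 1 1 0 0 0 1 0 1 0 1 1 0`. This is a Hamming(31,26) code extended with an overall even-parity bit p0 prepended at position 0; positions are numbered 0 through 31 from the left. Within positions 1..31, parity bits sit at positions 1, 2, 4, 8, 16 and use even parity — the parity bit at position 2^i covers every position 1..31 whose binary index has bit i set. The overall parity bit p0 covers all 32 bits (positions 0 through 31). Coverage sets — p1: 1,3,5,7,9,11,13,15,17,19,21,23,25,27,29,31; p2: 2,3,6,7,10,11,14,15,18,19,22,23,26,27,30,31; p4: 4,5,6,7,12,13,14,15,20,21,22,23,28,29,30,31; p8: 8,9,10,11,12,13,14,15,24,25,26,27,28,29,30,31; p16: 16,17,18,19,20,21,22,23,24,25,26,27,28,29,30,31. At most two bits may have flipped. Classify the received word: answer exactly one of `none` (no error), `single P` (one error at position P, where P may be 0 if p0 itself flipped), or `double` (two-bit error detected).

single 14

s1: b1⊕b3⊕b5⊕b7⊕b9⊕b11⊕b13⊕b15⊕b17⊕b19⊕b21⊕b23⊕b25⊕b27⊕b29⊕b31 = 0⊕0⊕1⊕1⊕1⊕0⊕1⊕1⊕0⊕1⊕1⊕0⊕1⊕1⊕1⊕0 = 0
s2: b2⊕b3⊕b6⊕b7⊕b10⊕b11⊕b14⊕b15⊕b18⊕b19⊕b22⊕b23⊕b26⊕b27⊕b30⊕b31 = 1⊕0⊕1⊕1⊕0⊕0⊕1⊕1⊕1⊕1⊕0⊕0⊕0⊕1⊕1⊕0 = 1
s4: b4⊕b5⊕b6⊕b7⊕b12⊕b13⊕b14⊕b15⊕b20⊕b21⊕b22⊕b23⊕b28⊕b29⊕b30⊕b31 = 1⊕1⊕1⊕1⊕0⊕1⊕1⊕1⊕1⊕1⊕0⊕0⊕0⊕1⊕1⊕0 = 1
s8: b8⊕b9⊕b10⊕b11⊕b12⊕b13⊕b14⊕b15⊕b24⊕b25⊕b26⊕b27⊕b28⊕b29⊕b30⊕b31 = 1⊕1⊕0⊕0⊕0⊕1⊕1⊕1⊕0⊕1⊕0⊕1⊕0⊕1⊕1⊕0 = 1
s16: b16⊕b17⊕b18⊕b19⊕b20⊕b21⊕b22⊕b23⊕b24⊕b25⊕b26⊕b27⊕b28⊕b29⊕b30⊕b31 = 0⊕0⊕1⊕1⊕1⊕1⊕0⊕0⊕0⊕1⊕0⊕1⊕0⊕1⊕1⊕0 = 0
Syndrome (s16...s1) = 01110 → position 14.
Overall parity (XOR of all 32 bits, including p0): 1⊕0⊕1⊕0⊕1⊕1⊕1⊕1⊕1⊕1⊕0⊕0⊕0⊕1⊕1⊕1⊕0⊕0⊕1⊕1⊕1⊕1⊕0⊕0⊕0⊕1⊕0⊕1⊕0⊕1⊕1⊕0 = 1
Overall=1, syndrome position=14 → single-bit error at position 14.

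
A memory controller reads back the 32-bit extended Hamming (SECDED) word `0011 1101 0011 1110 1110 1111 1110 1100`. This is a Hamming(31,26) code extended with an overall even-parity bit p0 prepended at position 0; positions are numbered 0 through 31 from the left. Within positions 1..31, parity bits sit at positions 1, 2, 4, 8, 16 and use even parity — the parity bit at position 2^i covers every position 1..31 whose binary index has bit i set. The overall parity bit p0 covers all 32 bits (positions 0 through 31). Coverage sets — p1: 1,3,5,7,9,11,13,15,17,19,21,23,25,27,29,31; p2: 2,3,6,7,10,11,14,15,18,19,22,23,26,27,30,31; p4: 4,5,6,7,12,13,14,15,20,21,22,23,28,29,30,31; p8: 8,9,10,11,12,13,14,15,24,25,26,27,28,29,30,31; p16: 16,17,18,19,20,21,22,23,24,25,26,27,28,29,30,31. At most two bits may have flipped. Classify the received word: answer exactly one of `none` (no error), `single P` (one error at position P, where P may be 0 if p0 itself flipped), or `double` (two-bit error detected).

s1: b1⊕b3⊕b5⊕b7⊕b9⊕b11⊕b13⊕b15⊕b17⊕b19⊕b21⊕b23⊕b25⊕b27⊕b29⊕b31 = 0⊕1⊕1⊕1⊕0⊕1⊕1⊕0⊕1⊕0⊕1⊕1⊕1⊕0⊕1⊕0 = 0
s2: b2⊕b3⊕b6⊕b7⊕b10⊕b11⊕b14⊕b15⊕b18⊕b19⊕b22⊕b23⊕b26⊕b27⊕b30⊕b31 = 1⊕1⊕0⊕1⊕1⊕1⊕1⊕0⊕1⊕0⊕1⊕1⊕1⊕0⊕0⊕0 = 0
s4: b4⊕b5⊕b6⊕b7⊕b12⊕b13⊕b14⊕b15⊕b20⊕b21⊕b22⊕b23⊕b28⊕b29⊕b30⊕b31 = 1⊕1⊕0⊕1⊕1⊕1⊕1⊕0⊕1⊕1⊕1⊕1⊕1⊕1⊕0⊕0 = 0
s8: b8⊕b9⊕b10⊕b11⊕b12⊕b13⊕b14⊕b15⊕b24⊕b25⊕b26⊕b27⊕b28⊕b29⊕b30⊕b31 = 0⊕0⊕1⊕1⊕1⊕1⊕1⊕0⊕1⊕1⊕1⊕0⊕1⊕1⊕0⊕0 = 0
s16: b16⊕b17⊕b18⊕b19⊕b20⊕b21⊕b22⊕b23⊕b24⊕b25⊕b26⊕b27⊕b28⊕b29⊕b30⊕b31 = 1⊕1⊕1⊕0⊕1⊕1⊕1⊕1⊕1⊕1⊕1⊕0⊕1⊕1⊕0⊕0 = 0
Syndrome (s16...s1) = 00000 → position 0 (no error).
Overall parity (XOR of all 32 bits, including p0): 0⊕0⊕1⊕1⊕1⊕1⊕0⊕1⊕0⊕0⊕1⊕1⊕1⊕1⊕1⊕0⊕1⊕1⊕1⊕0⊕1⊕1⊕1⊕1⊕1⊕1⊕1⊕0⊕1⊕1⊕0⊕0 = 0
Overall=0, syndrome position=0 → no error.

none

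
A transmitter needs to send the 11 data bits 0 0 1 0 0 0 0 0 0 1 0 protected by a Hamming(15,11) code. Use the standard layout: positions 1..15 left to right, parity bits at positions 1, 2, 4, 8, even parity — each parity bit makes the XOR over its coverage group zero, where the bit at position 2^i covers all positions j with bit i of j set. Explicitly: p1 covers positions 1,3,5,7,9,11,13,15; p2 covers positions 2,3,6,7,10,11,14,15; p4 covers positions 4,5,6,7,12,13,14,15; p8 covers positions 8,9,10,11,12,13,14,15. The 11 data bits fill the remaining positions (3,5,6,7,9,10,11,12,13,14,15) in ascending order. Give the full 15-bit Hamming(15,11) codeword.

000001010000010

Place data bits at non-power-of-two positions: b3=0, b5=0, b6=1, b7=0, b9=0, b10=0, b11=0, b12=0, b13=0, b14=1, b15=0.
p1 = XOR of data positions {3,5,7,9,11,13,15} = 0⊕0⊕0⊕0⊕0⊕0⊕0 = 0
p2 = XOR of data positions {3,6,7,10,11,14,15} = 0⊕1⊕0⊕0⊕0⊕1⊕0 = 0
p4 = XOR of data positions {5,6,7,12,13,14,15} = 0⊕1⊕0⊕0⊕0⊕1⊕0 = 0
p8 = XOR of data positions {9,10,11,12,13,14,15} = 0⊕0⊕0⊕0⊕0⊕1⊕0 = 1
Codeword b1..b15 = 000001010000010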